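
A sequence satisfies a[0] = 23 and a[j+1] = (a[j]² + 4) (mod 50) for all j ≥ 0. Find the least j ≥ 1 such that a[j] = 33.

a[0] = 23; a[1] = 33; a[2] = 43; a[3] = 3; a[4] = 13; a[5] = 23.
Since a[5] = a[0] = 23, the sequence is periodic with period 5.
The value 33 first appears (with j ≥ 1) at a[1].

1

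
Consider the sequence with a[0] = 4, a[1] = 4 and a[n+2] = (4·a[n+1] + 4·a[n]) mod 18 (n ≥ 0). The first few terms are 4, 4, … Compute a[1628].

8

We have a[0] = 4,  a[1] = 4,  a[2] = 14,  a[3] = 0,  a[4] = 2,  a[5] = 8,  a[6] = 4,  a[7] = 12,  a[8] = 10,  a[9] = 16,  a[10] = 14,  a[11] = 12,  a[12] = 14,  a[13] = 14,  a[14] = 4,  a[15] = 0,  a[16] = 16,  a[17] = 10,  a[18] = 14,  a[19] = 6,  a[20] = 8,  a[21] = 2,  a[22] = 4,  a[23] = 6,  a[24] = 4,  a[25] = 4.
Since (a[24], a[25]) = (a[0], a[1]) = (4, 4) (two consecutive terms determine the rest), the sequence is periodic with period 24.
So a[1628] = a[0 + ((1628-0) mod 24)] = a[20] = 8.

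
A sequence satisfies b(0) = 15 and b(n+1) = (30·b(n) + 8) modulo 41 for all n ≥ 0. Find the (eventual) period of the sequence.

b(0) = 15,  b(1) = 7,  b(2) = 13,  b(3) = 29,  b(4) = 17,  b(5) = 26,  b(6) = 9,  b(7) = 32,  b(8) = 25,  b(9) = 20,  b(10) = 34,  b(11) = 3,  b(12) = 16,  b(13) = 37,  b(14) = 11,  b(15) = 10,  b(16) = 21,  b(17) = 23,  b(18) = 1,  b(19) = 38,  b(20) = 0,  b(21) = 8,  b(22) = 2,  b(23) = 27,  b(24) = 39,  b(25) = 30,  b(26) = 6,  b(27) = 24,  b(28) = 31,  b(29) = 36,  b(30) = 22,  b(31) = 12,  b(32) = 40,  b(33) = 19,  b(34) = 4,  b(35) = 5,  b(36) = 35,  b(37) = 33,  b(38) = 14,  b(39) = 18,  b(40) = 15.
The sequence repeats with period 40.

40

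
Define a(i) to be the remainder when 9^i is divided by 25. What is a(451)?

9

We have a(1) = 9,  a(2) = 6,  a(3) = 4,  a(4) = 11,  a(5) = 24,  a(6) = 16,  a(7) = 19,  a(8) = 21,  a(9) = 14,  a(10) = 1,  a(11) = 9.
The sequence repeats with period 10.
So a(451) = a(1 + ((451-1) mod 10)) = a(1) = 9.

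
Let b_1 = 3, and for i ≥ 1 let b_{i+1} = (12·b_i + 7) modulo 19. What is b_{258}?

6

Computing terms: b_1 = 3, b_2 = 5, b_3 = 10, b_4 = 13, b_5 = 11, b_6 = 6, b_7 = 3.
The sequence repeats with period 6.
(258 - 1) mod 6 = 5, so b_{258} = b_6 = 6.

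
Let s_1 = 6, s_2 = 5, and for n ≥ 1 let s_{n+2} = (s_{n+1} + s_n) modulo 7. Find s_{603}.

3

We have s_1 = 6; s_2 = 5; s_3 = 4; s_4 = 2; s_5 = 6; s_6 = 1; s_7 = 0; s_8 = 1; s_9 = 1; s_{10} = 2; s_{11} = 3; s_{12} = 5; s_{13} = 1; s_{14} = 6; s_{15} = 0; s_{16} = 6; s_{17} = 6; s_{18} = 5.
Since (s_{17}, s_{18}) = (s_1, s_2) = (6, 5) (two consecutive terms determine the rest), the sequence is periodic with period 16.
(603 - 1) mod 16 = 10, so s_{603} = s_{11} = 3.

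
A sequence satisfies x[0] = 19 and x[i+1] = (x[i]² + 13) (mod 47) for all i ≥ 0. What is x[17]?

17

We have x[0] = 19; x[1] = 45; x[2] = 17; x[3] = 20; x[4] = 37; x[5] = 19.
Since x[5] = x[0] = 19, the sequence is periodic with period 5.
(17 - 0) mod 5 = 2, so x[17] = x[2] = 17.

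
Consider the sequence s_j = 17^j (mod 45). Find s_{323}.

8

We have s_1 = 17, s_2 = 19, s_3 = 8, s_4 = 1, s_5 = 17.
Since s_5 = s_1 = 17, the sequence is periodic with period 4.
(323 - 1) mod 4 = 2, so s_{323} = s_3 = 8.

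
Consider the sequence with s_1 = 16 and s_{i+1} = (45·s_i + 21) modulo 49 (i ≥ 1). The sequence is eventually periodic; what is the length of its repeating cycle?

42

s_1 = 16,  s_2 = 6,  s_3 = 46,  s_4 = 33,  s_5 = 36,  s_6 = 24,  s_7 = 23,  s_8 = 27,  s_9 = 11,  s_{10} = 26,  s_{11} = 15,  s_{12} = 10,  s_{13} = 30,  s_{14} = 48,  s_{15} = 25,  s_{16} = 19,  s_{17} = 43,  s_{18} = 45,  s_{19} = 37,  s_{20} = 20,  s_{21} = 39,  s_{22} = 12,  s_{23} = 22,  s_{24} = 31,  s_{25} = 44,  s_{26} = 41,  s_{27} = 4,  s_{28} = 5,  s_{29} = 1,  s_{30} = 17,  s_{31} = 2,  s_{32} = 13,  s_{33} = 18,  s_{34} = 47,  s_{35} = 29,  s_{36} = 3,  s_{37} = 9,  s_{38} = 34,  s_{39} = 32,  s_{40} = 40,  s_{41} = 8,  s_{42} = 38,  s_{43} = 16.
Since s_{43} = s_1 = 16, the sequence is periodic with period 42.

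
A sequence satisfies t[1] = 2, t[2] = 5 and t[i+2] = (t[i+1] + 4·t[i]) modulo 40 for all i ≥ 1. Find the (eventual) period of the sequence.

Listing terms: t[1] = 2, t[2] = 5, t[3] = 13, t[4] = 33, t[5] = 5, t[6] = 17, t[7] = 37, t[8] = 25, t[9] = 13, t[10] = 33.
Since (t[9], t[10]) = (t[3], t[4]) = (13, 33) (two consecutive terms determine the rest), the sequence is eventually periodic: after a pre-period of length 2 it cycles with period 6.

6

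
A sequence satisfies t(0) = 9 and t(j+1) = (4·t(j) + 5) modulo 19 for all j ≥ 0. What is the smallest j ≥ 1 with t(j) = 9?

t(0) = 9; t(1) = 3; t(2) = 17; t(3) = 16; t(4) = 12; t(5) = 15; t(6) = 8; t(7) = 18; t(8) = 1; t(9) = 9.
Since t(9) = t(0) = 9, the sequence is periodic with period 9.
The value 9 next appears (with j ≥ 1) at t(9).

9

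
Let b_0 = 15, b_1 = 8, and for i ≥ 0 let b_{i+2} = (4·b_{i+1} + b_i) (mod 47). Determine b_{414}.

We have b_0 = 15, b_1 = 8, b_2 = 0, b_3 = 8, b_4 = 32, b_5 = 42, b_6 = 12, b_7 = 43, b_8 = 43, b_9 = 27, b_{10} = 10, b_{11} = 20, b_{12} = 43, b_{13} = 4, b_{14} = 12, b_{15} = 5, b_{16} = 32, b_{17} = 39, b_{18} = 0, b_{19} = 39, b_{20} = 15, b_{21} = 5, b_{22} = 35, b_{23} = 4, b_{24} = 4, b_{25} = 20, b_{26} = 37, b_{27} = 27, b_{28} = 4, b_{29} = 43, b_{30} = 35, b_{31} = 42, b_{32} = 15, b_{33} = 8.
The sequence repeats with period 32.
So b_{414} = b_{0 + ((414-0) mod 32)} = b_{30} = 35.

35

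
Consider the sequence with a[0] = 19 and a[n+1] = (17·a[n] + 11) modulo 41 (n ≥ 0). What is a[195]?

12

Computing terms: a[0] = 19,  a[1] = 6,  a[2] = 31,  a[3] = 5,  a[4] = 14,  a[5] = 3,  a[6] = 21,  a[7] = 40,  a[8] = 35,  a[9] = 32,  a[10] = 22,  a[11] = 16,  a[12] = 37,  a[13] = 25,  a[14] = 26,  a[15] = 2,  a[16] = 4,  a[17] = 38,  a[18] = 1,  a[19] = 28,  a[20] = 36,  a[21] = 8,  a[22] = 24,  a[23] = 9,  a[24] = 0,  a[25] = 11,  a[26] = 34,  a[27] = 15,  a[28] = 20,  a[29] = 23,  a[30] = 33,  a[31] = 39,  a[32] = 18,  a[33] = 30,  a[34] = 29,  a[35] = 12,  a[36] = 10,  a[37] = 17,  a[38] = 13,  a[39] = 27,  a[40] = 19.
Since a[40] = a[0] = 19, the sequence is periodic with period 40.
(195 - 0) mod 40 = 35, so a[195] = a[35] = 12.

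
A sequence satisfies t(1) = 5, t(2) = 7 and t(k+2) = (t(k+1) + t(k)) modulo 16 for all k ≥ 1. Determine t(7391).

3

t(1) = 5; t(2) = 7; t(3) = 12; t(4) = 3; t(5) = 15; t(6) = 2; t(7) = 1; t(8) = 3; t(9) = 4; t(10) = 7; t(11) = 11; t(12) = 2; t(13) = 13; t(14) = 15; t(15) = 12; t(16) = 11; t(17) = 7; t(18) = 2; t(19) = 9; t(20) = 11; t(21) = 4; t(22) = 15; t(23) = 3; t(24) = 2; t(25) = 5; t(26) = 7.
Since (t(25), t(26)) = (t(1), t(2)) = (5, 7) (two consecutive terms determine the rest), the sequence is periodic with period 24.
So t(7391) = t(1 + ((7391-1) mod 24)) = t(23) = 3.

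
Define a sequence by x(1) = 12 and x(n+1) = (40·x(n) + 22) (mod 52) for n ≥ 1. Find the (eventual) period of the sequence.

13

Computing terms: x(1) = 12,  x(2) = 34,  x(3) = 30,  x(4) = 26,  x(5) = 22,  x(6) = 18,  x(7) = 14,  x(8) = 10,  x(9) = 6,  x(10) = 2,  x(11) = 50,  x(12) = 46,  x(13) = 42,  x(14) = 38,  x(15) = 34.
Since x(15) = x(2) = 34, the sequence is eventually periodic: after a pre-period of length 1 it cycles with period 13.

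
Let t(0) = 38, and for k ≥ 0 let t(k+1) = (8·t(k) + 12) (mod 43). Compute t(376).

We have t(0) = 38; t(1) = 15; t(2) = 3; t(3) = 36; t(4) = 42; t(5) = 4; t(6) = 1; t(7) = 20; t(8) = 0; t(9) = 12; t(10) = 22; t(11) = 16; t(12) = 11; t(13) = 14; t(14) = 38.
Since t(14) = t(0) = 38, the sequence is periodic with period 14.
(376 - 0) mod 14 = 12, so t(376) = t(12) = 11.

11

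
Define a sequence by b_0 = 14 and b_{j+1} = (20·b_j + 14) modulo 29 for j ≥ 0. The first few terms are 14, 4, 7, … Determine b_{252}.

b_0 = 14, b_1 = 4, b_2 = 7, b_3 = 9, b_4 = 20, b_5 = 8, b_6 = 0, b_7 = 14.
Since b_7 = b_0 = 14, the sequence is periodic with period 7.
So b_{252} = b_{0 + ((252-0) mod 7)} = b_0 = 14.

14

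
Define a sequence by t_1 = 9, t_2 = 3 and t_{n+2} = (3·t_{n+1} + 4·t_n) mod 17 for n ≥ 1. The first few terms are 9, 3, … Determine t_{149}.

9

Computing terms: t_1 = 9,  t_2 = 3,  t_3 = 11,  t_4 = 11,  t_5 = 9,  t_6 = 3.
The sequence repeats with period 4.
(149 - 1) mod 4 = 0, so t_{149} = t_1 = 9.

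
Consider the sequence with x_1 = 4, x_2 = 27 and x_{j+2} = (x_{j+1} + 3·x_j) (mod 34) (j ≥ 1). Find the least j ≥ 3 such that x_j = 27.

x_1 = 4; x_2 = 27; x_3 = 5; x_4 = 18; x_5 = 33; x_6 = 19; x_7 = 16; x_8 = 5; x_9 = 19; x_{10} = 0; x_{11} = 23; x_{12} = 23; x_{13} = 24; x_{14} = 25; x_{15} = 29; x_{16} = 2; x_{17} = 21; x_{18} = 27; x_{19} = 22; x_{20} = 1; x_{21} = 33; x_{22} = 2; x_{23} = 33; x_{24} = 5; x_{25} = 2; x_{26} = 17; x_{27} = 23; x_{28} = 6; x_{29} = 7; x_{30} = 25; x_{31} = 12; x_{32} = 19; x_{33} = 21; x_{34} = 10; x_{35} = 5; x_{36} = 1; x_{37} = 16; x_{38} = 19; x_{39} = 33; x_{40} = 22; x_{41} = 19; x_{42} = 17; x_{43} = 6; x_{44} = 23; x_{45} = 7; x_{46} = 8; x_{47} = 29; x_{48} = 19; x_{49} = 4; x_{50} = 27.
The sequence repeats with period 48.
The value 27 first appears (with j ≥ 3) at x_{18}.

18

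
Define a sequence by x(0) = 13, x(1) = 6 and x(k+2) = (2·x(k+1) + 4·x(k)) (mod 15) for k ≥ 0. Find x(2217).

9

We have x(0) = 13,  x(1) = 6,  x(2) = 4,  x(3) = 2,  x(4) = 5,  x(5) = 3,  x(6) = 11,  x(7) = 4,  x(8) = 7,  x(9) = 0,  x(10) = 13,  x(11) = 11,  x(12) = 14,  x(13) = 12,  x(14) = 5,  x(15) = 13,  x(16) = 1,  x(17) = 9,  x(18) = 7,  x(19) = 5,  x(20) = 8,  x(21) = 6,  x(22) = 14,  x(23) = 7,  x(24) = 10,  x(25) = 3,  x(26) = 1,  x(27) = 14,  x(28) = 2,  x(29) = 0,  x(30) = 8,  x(31) = 1,  x(32) = 4,  x(33) = 12,  x(34) = 10,  x(35) = 8,  x(36) = 11,  x(37) = 9,  x(38) = 2,  x(39) = 10,  x(40) = 13,  x(41) = 6.
The sequence repeats with period 40.
(2217 - 0) mod 40 = 17, so x(2217) = x(17) = 9.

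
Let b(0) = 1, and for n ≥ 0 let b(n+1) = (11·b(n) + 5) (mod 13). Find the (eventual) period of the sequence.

12

Listing terms: b(0) = 1; b(1) = 3; b(2) = 12; b(3) = 7; b(4) = 4; b(5) = 10; b(6) = 11; b(7) = 9; b(8) = 0; b(9) = 5; b(10) = 8; b(11) = 2; b(12) = 1.
Since b(12) = b(0) = 1, the sequence is periodic with period 12.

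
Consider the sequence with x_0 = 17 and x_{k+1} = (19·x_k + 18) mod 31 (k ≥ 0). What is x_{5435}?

Computing terms: x_0 = 17,  x_1 = 0,  x_2 = 18,  x_3 = 19,  x_4 = 7,  x_5 = 27,  x_6 = 4,  x_7 = 1,  x_8 = 6,  x_9 = 8,  x_{10} = 15,  x_{11} = 24,  x_{12} = 9,  x_{13} = 3,  x_{14} = 13,  x_{15} = 17.
Since x_{15} = x_0 = 17, the sequence is periodic with period 15.
(5435 - 0) mod 15 = 5, so x_{5435} = x_5 = 27.

27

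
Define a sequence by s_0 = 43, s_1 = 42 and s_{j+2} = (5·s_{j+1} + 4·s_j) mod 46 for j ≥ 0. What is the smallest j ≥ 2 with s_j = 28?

8

We have s_0 = 43; s_1 = 42; s_2 = 14; s_3 = 8; s_4 = 4; s_5 = 6; s_6 = 0; s_7 = 24; s_8 = 28; s_9 = 6; s_{10} = 4; s_{11} = 44; s_{12} = 6; s_{13} = 22; s_{14} = 42; s_{15} = 22; s_{16} = 2; s_{17} = 6; s_{18} = 38; s_{19} = 30; s_{20} = 26; s_{21} = 20; s_{22} = 20; s_{23} = 42; s_{24} = 14.
Since (s_{23}, s_{24}) = (s_1, s_2) = (42, 14) (two consecutive terms determine the rest), the sequence is eventually periodic: after a pre-period of length 1 it cycles with period 22.
The value 28 first appears (with j ≥ 2) at s_8.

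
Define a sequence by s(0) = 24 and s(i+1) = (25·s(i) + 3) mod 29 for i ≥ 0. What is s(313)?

Computing terms: s(0) = 24; s(1) = 23; s(2) = 27; s(3) = 11; s(4) = 17; s(5) = 22; s(6) = 2; s(7) = 24.
Since s(7) = s(0) = 24, the sequence is periodic with period 7.
So s(313) = s(0 + ((313-0) mod 7)) = s(5) = 22.

22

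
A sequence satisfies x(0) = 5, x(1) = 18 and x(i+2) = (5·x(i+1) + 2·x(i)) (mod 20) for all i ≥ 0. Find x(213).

12

We have x(0) = 5,  x(1) = 18,  x(2) = 0,  x(3) = 16,  x(4) = 0,  x(5) = 12,  x(6) = 0,  x(7) = 4,  x(8) = 0,  x(9) = 8,  x(10) = 0,  x(11) = 16.
Since (x(10), x(11)) = (x(2), x(3)) = (0, 16) (two consecutive terms determine the rest), the sequence is eventually periodic: after a pre-period of length 2 it cycles with period 8.
For i ≥ 2, x(i) depends only on (i - 2) mod 8. (213 - 2) mod 8 = 3, so x(213) = x(5) = 12.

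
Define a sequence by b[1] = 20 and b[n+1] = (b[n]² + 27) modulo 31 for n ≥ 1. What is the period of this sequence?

Listing terms: b[1] = 20; b[2] = 24; b[3] = 14; b[4] = 6; b[5] = 1; b[6] = 28; b[7] = 5; b[8] = 21; b[9] = 3; b[10] = 5.
Since b[10] = b[7] = 5, the sequence is eventually periodic: after a pre-period of length 6 it cycles with period 3.

3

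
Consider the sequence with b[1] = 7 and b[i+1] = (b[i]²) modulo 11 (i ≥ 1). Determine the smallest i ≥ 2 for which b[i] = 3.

Computing terms: b[1] = 7, b[2] = 5, b[3] = 3, b[4] = 9, b[5] = 4, b[6] = 5.
Since b[6] = b[2] = 5, the sequence is eventually periodic: after a pre-period of length 1 it cycles with period 4.
The value 3 first appears (with i ≥ 2) at b[3].

3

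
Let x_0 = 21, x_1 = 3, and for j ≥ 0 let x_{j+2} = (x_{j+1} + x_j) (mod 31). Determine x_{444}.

1

x_0 = 21, x_1 = 3, x_2 = 24, x_3 = 27, x_4 = 20, x_5 = 16, x_6 = 5, x_7 = 21, x_8 = 26, x_9 = 16, x_{10} = 11, x_{11} = 27, x_{12} = 7, x_{13} = 3, x_{14} = 10, x_{15} = 13, x_{16} = 23, x_{17} = 5, x_{18} = 28, x_{19} = 2, x_{20} = 30, x_{21} = 1, x_{22} = 0, x_{23} = 1, x_{24} = 1, x_{25} = 2, x_{26} = 3, x_{27} = 5, x_{28} = 8, x_{29} = 13, x_{30} = 21, x_{31} = 3.
The sequence repeats with period 30.
So x_{444} = x_{0 + ((444-0) mod 30)} = x_{24} = 1.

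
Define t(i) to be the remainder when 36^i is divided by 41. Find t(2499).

t(1) = 36; t(2) = 25; t(3) = 39; t(4) = 10; t(5) = 32; t(6) = 4; t(7) = 21; t(8) = 18; t(9) = 33; t(10) = 40; t(11) = 5; t(12) = 16; t(13) = 2; t(14) = 31; t(15) = 9; t(16) = 37; t(17) = 20; t(18) = 23; t(19) = 8; t(20) = 1; t(21) = 36.
Since t(21) = t(1) = 36, the sequence is periodic with period 20.
(2499 - 1) mod 20 = 18, so t(2499) = t(19) = 8.

8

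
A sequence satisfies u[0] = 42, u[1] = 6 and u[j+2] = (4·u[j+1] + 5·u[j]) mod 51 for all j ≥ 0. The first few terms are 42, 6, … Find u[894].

18

u[0] = 42,  u[1] = 6,  u[2] = 30,  u[3] = 48,  u[4] = 36,  u[5] = 27,  u[6] = 33,  u[7] = 12,  u[8] = 9,  u[9] = 45,  u[10] = 21,  u[11] = 3,  u[12] = 15,  u[13] = 24,  u[14] = 18,  u[15] = 39,  u[16] = 42,  u[17] = 6.
Since (u[16], u[17]) = (u[0], u[1]) = (42, 6) (two consecutive terms determine the rest), the sequence is periodic with period 16.
So u[894] = u[0 + ((894-0) mod 16)] = u[14] = 18.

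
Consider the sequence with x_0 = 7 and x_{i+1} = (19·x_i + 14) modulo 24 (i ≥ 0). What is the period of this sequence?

6

Listing terms: x_0 = 7; x_1 = 3; x_2 = 23; x_3 = 19; x_4 = 15; x_5 = 11; x_6 = 7.
Since x_6 = x_0 = 7, the sequence is periodic with period 6.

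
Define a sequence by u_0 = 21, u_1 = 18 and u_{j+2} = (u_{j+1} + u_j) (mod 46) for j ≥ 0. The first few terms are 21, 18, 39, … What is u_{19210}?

2

u_0 = 21; u_1 = 18; u_2 = 39; u_3 = 11; u_4 = 4; u_5 = 15; u_6 = 19; u_7 = 34; u_8 = 7; u_9 = 41; u_{10} = 2; u_{11} = 43; u_{12} = 45; u_{13} = 42; u_{14} = 41; u_{15} = 37; u_{16} = 32; u_{17} = 23; u_{18} = 9; u_{19} = 32; u_{20} = 41; u_{21} = 27; u_{22} = 22; u_{23} = 3; u_{24} = 25; u_{25} = 28; u_{26} = 7; u_{27} = 35; u_{28} = 42; u_{29} = 31; u_{30} = 27; u_{31} = 12; u_{32} = 39; u_{33} = 5; u_{34} = 44; u_{35} = 3; u_{36} = 1; u_{37} = 4; u_{38} = 5; u_{39} = 9; u_{40} = 14; u_{41} = 23; u_{42} = 37; u_{43} = 14; u_{44} = 5; u_{45} = 19; u_{46} = 24; u_{47} = 43; u_{48} = 21; u_{49} = 18.
Since (u_{48}, u_{49}) = (u_0, u_1) = (21, 18) (two consecutive terms determine the rest), the sequence is periodic with period 48.
So u_{19210} = u_{0 + ((19210-0) mod 48)} = u_{10} = 2.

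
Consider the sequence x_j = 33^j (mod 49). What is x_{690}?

22

x_0 = 1; x_1 = 33; x_2 = 11; x_3 = 20; x_4 = 23; x_5 = 24; x_6 = 8; x_7 = 19; x_8 = 39; x_9 = 13; x_{10} = 37; x_{11} = 45; x_{12} = 15; x_{13} = 5; x_{14} = 18; x_{15} = 6; x_{16} = 2; x_{17} = 17; x_{18} = 22; x_{19} = 40; x_{20} = 46; x_{21} = 48; x_{22} = 16; x_{23} = 38; x_{24} = 29; x_{25} = 26; x_{26} = 25; x_{27} = 41; x_{28} = 30; x_{29} = 10; x_{30} = 36; x_{31} = 12; x_{32} = 4; x_{33} = 34; x_{34} = 44; x_{35} = 31; x_{36} = 43; x_{37} = 47; x_{38} = 32; x_{39} = 27; x_{40} = 9; x_{41} = 3; x_{42} = 1.
The sequence repeats with period 42.
So x_{690} = x_{0 + ((690-0) mod 42)} = x_{18} = 22.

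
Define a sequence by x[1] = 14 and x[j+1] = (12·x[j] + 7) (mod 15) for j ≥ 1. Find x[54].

10

Listing terms: x[1] = 14; x[2] = 10; x[3] = 7; x[4] = 1; x[5] = 4; x[6] = 10.
Since x[6] = x[2] = 10, the sequence is eventually periodic: after a pre-period of length 1 it cycles with period 4.
For j ≥ 2, x[j] depends only on (j - 2) mod 4. (54 - 2) mod 4 = 0, so x[54] = x[2] = 10.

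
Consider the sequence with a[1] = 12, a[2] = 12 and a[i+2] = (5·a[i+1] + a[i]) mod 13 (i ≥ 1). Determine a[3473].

8

Computing terms: a[1] = 12,  a[2] = 12,  a[3] = 7,  a[4] = 8,  a[5] = 8,  a[6] = 9,  a[7] = 1,  a[8] = 1,  a[9] = 6,  a[10] = 5,  a[11] = 5,  a[12] = 4,  a[13] = 12,  a[14] = 12.
Since (a[13], a[14]) = (a[1], a[2]) = (12, 12) (two consecutive terms determine the rest), the sequence is periodic with period 12.
(3473 - 1) mod 12 = 4, so a[3473] = a[5] = 8.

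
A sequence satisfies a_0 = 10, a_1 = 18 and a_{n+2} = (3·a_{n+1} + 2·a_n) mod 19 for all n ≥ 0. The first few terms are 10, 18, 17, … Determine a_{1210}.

Computing terms: a_0 = 10, a_1 = 18, a_2 = 17, a_3 = 11, a_4 = 10, a_5 = 14, a_6 = 5, a_7 = 5, a_8 = 6, a_9 = 9, a_{10} = 1, a_{11} = 2, a_{12} = 8, a_{13} = 9, a_{14} = 5, a_{15} = 14, a_{16} = 14, a_{17} = 13, a_{18} = 10, a_{19} = 18.
Since (a_{18}, a_{19}) = (a_0, a_1) = (10, 18) (two consecutive terms determine the rest), the sequence is periodic with period 18.
So a_{1210} = a_{0 + ((1210-0) mod 18)} = a_4 = 10.

10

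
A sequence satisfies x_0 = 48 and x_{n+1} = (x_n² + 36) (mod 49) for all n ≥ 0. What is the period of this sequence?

6

We have x_0 = 48,  x_1 = 37,  x_2 = 33,  x_3 = 47,  x_4 = 40,  x_5 = 19,  x_6 = 5,  x_7 = 12,  x_8 = 33.
Since x_8 = x_2 = 33, the sequence is eventually periodic: after a pre-period of length 2 it cycles with period 6.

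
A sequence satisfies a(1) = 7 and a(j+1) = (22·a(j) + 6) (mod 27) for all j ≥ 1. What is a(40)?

Listing terms: a(1) = 7,  a(2) = 25,  a(3) = 16,  a(4) = 7.
Since a(4) = a(1) = 7, the sequence is periodic with period 3.
(40 - 1) mod 3 = 0, so a(40) = a(1) = 7.

7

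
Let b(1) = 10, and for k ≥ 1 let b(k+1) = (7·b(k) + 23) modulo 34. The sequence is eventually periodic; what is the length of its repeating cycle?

We have b(1) = 10, b(2) = 25, b(3) = 28, b(4) = 15, b(5) = 26, b(6) = 1, b(7) = 30, b(8) = 29, b(9) = 22, b(10) = 7, b(11) = 4, b(12) = 17, b(13) = 6, b(14) = 31, b(15) = 2, b(16) = 3, b(17) = 10.
Since b(17) = b(1) = 10, the sequence is periodic with period 16.

16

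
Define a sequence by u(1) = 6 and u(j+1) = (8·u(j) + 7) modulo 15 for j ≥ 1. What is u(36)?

13

Computing terms: u(1) = 6; u(2) = 10; u(3) = 12; u(4) = 13; u(5) = 6.
The sequence repeats with period 4.
(36 - 1) mod 4 = 3, so u(36) = u(4) = 13.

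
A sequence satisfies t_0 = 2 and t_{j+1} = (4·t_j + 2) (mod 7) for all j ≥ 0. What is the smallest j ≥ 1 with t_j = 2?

3

Listing terms: t_0 = 2; t_1 = 3; t_2 = 0; t_3 = 2.
The sequence repeats with period 3.
The value 2 next appears (with j ≥ 1) at t_3.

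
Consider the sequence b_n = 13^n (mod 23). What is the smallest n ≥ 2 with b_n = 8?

We have b_1 = 13,  b_2 = 8,  b_3 = 12,  b_4 = 18,  b_5 = 4,  b_6 = 6,  b_7 = 9,  b_8 = 2,  b_9 = 3,  b_{10} = 16,  b_{11} = 1,  b_{12} = 13.
The sequence repeats with period 11.
The value 8 first appears (with n ≥ 2) at b_2.

2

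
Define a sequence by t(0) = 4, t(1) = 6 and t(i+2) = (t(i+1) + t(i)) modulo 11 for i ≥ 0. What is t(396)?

We have t(0) = 4, t(1) = 6, t(2) = 10, t(3) = 5, t(4) = 4, t(5) = 9, t(6) = 2, t(7) = 0, t(8) = 2, t(9) = 2, t(10) = 4, t(11) = 6.
The sequence repeats with period 10.
So t(396) = t(0 + ((396-0) mod 10)) = t(6) = 2.

2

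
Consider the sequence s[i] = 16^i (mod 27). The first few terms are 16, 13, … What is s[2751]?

Listing terms: s[1] = 16,  s[2] = 13,  s[3] = 19,  s[4] = 7,  s[5] = 4,  s[6] = 10,  s[7] = 25,  s[8] = 22,  s[9] = 1,  s[10] = 16.
Since s[10] = s[1] = 16, the sequence is periodic with period 9.
So s[2751] = s[1 + ((2751-1) mod 9)] = s[6] = 10.

10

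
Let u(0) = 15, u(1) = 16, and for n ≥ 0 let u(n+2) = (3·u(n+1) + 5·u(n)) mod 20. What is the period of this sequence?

12

u(0) = 15, u(1) = 16, u(2) = 3, u(3) = 9, u(4) = 2, u(5) = 11, u(6) = 3, u(7) = 4, u(8) = 7, u(9) = 1, u(10) = 18, u(11) = 19, u(12) = 7, u(13) = 16, u(14) = 3.
Since (u(13), u(14)) = (u(1), u(2)) = (16, 3) (two consecutive terms determine the rest), the sequence is eventually periodic: after a pre-period of length 1 it cycles with period 12.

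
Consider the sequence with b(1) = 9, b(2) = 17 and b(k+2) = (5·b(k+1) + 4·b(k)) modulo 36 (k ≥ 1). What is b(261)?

21

We have b(1) = 9,  b(2) = 17,  b(3) = 13,  b(4) = 25,  b(5) = 33,  b(6) = 13,  b(7) = 17,  b(8) = 29,  b(9) = 33,  b(10) = 29,  b(11) = 25,  b(12) = 25,  b(13) = 9,  b(14) = 1,  b(15) = 5,  b(16) = 29,  b(17) = 21,  b(18) = 5,  b(19) = 1,  b(20) = 25,  b(21) = 21,  b(22) = 25,  b(23) = 29,  b(24) = 29,  b(25) = 9,  b(26) = 17.
The sequence repeats with period 24.
(261 - 1) mod 24 = 20, so b(261) = b(21) = 21.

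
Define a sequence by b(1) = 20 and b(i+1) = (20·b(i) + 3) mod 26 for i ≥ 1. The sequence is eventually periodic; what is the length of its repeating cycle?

Computing terms: b(1) = 20, b(2) = 13, b(3) = 3, b(4) = 11, b(5) = 15, b(6) = 17, b(7) = 5, b(8) = 25, b(9) = 9, b(10) = 1, b(11) = 23, b(12) = 21, b(13) = 7, b(14) = 13.
Since b(14) = b(2) = 13, the sequence is eventually periodic: after a pre-period of length 1 it cycles with period 12.

12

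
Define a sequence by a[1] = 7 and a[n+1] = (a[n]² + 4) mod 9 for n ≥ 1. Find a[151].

2

Computing terms: a[1] = 7,  a[2] = 8,  a[3] = 5,  a[4] = 2,  a[5] = 8.
Since a[5] = a[2] = 8, the sequence is eventually periodic: after a pre-period of length 1 it cycles with period 3.
For n ≥ 2, a[n] depends only on (n - 2) mod 3. (151 - 2) mod 3 = 2, so a[151] = a[4] = 2.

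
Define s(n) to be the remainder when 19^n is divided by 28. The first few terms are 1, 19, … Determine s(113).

We have s(0) = 1; s(1) = 19; s(2) = 25; s(3) = 27; s(4) = 9; s(5) = 3; s(6) = 1.
The sequence repeats with period 6.
(113 - 0) mod 6 = 5, so s(113) = s(5) = 3.

3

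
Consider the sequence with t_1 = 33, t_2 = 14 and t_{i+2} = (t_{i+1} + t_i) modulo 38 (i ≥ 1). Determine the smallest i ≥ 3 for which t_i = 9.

We have t_1 = 33; t_2 = 14; t_3 = 9; t_4 = 23; t_5 = 32; t_6 = 17; t_7 = 11; t_8 = 28; t_9 = 1; t_{10} = 29; t_{11} = 30; t_{12} = 21; t_{13} = 13; t_{14} = 34; t_{15} = 9; t_{16} = 5; t_{17} = 14; t_{18} = 19; t_{19} = 33; t_{20} = 14.
Since (t_{19}, t_{20}) = (t_1, t_2) = (33, 14) (two consecutive terms determine the rest), the sequence is periodic with period 18.
The value 9 first appears (with i ≥ 3) at t_3.

3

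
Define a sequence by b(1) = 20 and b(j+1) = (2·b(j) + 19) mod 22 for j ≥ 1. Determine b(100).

17

Computing terms: b(1) = 20,  b(2) = 15,  b(3) = 5,  b(4) = 7,  b(5) = 11,  b(6) = 19,  b(7) = 13,  b(8) = 1,  b(9) = 21,  b(10) = 17,  b(11) = 9,  b(12) = 15.
Since b(12) = b(2) = 15, the sequence is eventually periodic: after a pre-period of length 1 it cycles with period 10.
For j ≥ 2, b(j) depends only on (j - 2) mod 10. (100 - 2) mod 10 = 8, so b(100) = b(10) = 17.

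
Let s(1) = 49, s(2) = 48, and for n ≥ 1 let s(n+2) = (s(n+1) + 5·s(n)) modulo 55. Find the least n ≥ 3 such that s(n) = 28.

Computing terms: s(1) = 49,  s(2) = 48,  s(3) = 18,  s(4) = 38,  s(5) = 18,  s(6) = 43,  s(7) = 23,  s(8) = 18,  s(9) = 23,  s(10) = 3,  s(11) = 8,  s(12) = 23,  s(13) = 8,  s(14) = 13,  s(15) = 53,  s(16) = 8,  s(17) = 53,  s(18) = 38,  s(19) = 28,  s(20) = 53,  s(21) = 28,  s(22) = 18,  s(23) = 48,  s(24) = 28,  s(25) = 48,  s(26) = 23,  s(27) = 43,  s(28) = 48,  s(29) = 43,  s(30) = 8,  s(31) = 3,  s(32) = 43,  s(33) = 3,  s(34) = 53,  s(35) = 13,  s(36) = 3,  s(37) = 13,  s(38) = 28,  s(39) = 38,  s(40) = 13,  s(41) = 38,  s(42) = 48,  s(43) = 18.
Since (s(42), s(43)) = (s(2), s(3)) = (48, 18) (two consecutive terms determine the rest), the sequence is eventually periodic: after a pre-period of length 1 it cycles with period 40.
The value 28 first appears (with n ≥ 3) at s(19).

19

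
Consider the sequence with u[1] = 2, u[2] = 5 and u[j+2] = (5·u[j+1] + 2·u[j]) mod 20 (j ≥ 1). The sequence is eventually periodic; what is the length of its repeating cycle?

We have u[1] = 2, u[2] = 5, u[3] = 9, u[4] = 15, u[5] = 13, u[6] = 15, u[7] = 1, u[8] = 15, u[9] = 17, u[10] = 15, u[11] = 9, u[12] = 15.
Since (u[11], u[12]) = (u[3], u[4]) = (9, 15) (two consecutive terms determine the rest), the sequence is eventually periodic: after a pre-period of length 2 it cycles with period 8.

8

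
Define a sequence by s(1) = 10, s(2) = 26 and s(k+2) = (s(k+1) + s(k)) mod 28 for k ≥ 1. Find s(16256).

Computing terms: s(1) = 10,  s(2) = 26,  s(3) = 8,  s(4) = 6,  s(5) = 14,  s(6) = 20,  s(7) = 6,  s(8) = 26,  s(9) = 4,  s(10) = 2,  s(11) = 6,  s(12) = 8,  s(13) = 14,  s(14) = 22,  s(15) = 8,  s(16) = 2,  s(17) = 10,  s(18) = 12,  s(19) = 22,  s(20) = 6,  s(21) = 0,  s(22) = 6,  s(23) = 6,  s(24) = 12,  s(25) = 18,  s(26) = 2,  s(27) = 20,  s(28) = 22,  s(29) = 14,  s(30) = 8,  s(31) = 22,  s(32) = 2,  s(33) = 24,  s(34) = 26,  s(35) = 22,  s(36) = 20,  s(37) = 14,  s(38) = 6,  s(39) = 20,  s(40) = 26,  s(41) = 18,  s(42) = 16,  s(43) = 6,  s(44) = 22,  s(45) = 0,  s(46) = 22,  s(47) = 22,  s(48) = 16,  s(49) = 10,  s(50) = 26.
Since (s(49), s(50)) = (s(1), s(2)) = (10, 26) (two consecutive terms determine the rest), the sequence is periodic with period 48.
So s(16256) = s(1 + ((16256-1) mod 48)) = s(32) = 2.

2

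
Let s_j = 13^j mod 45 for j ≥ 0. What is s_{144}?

1

Listing terms: s_0 = 1; s_1 = 13; s_2 = 34; s_3 = 37; s_4 = 31; s_5 = 43; s_6 = 19; s_7 = 22; s_8 = 16; s_9 = 28; s_{10} = 4; s_{11} = 7; s_{12} = 1.
Since s_{12} = s_0 = 1, the sequence is periodic with period 12.
So s_{144} = s_{0 + ((144-0) mod 12)} = s_0 = 1.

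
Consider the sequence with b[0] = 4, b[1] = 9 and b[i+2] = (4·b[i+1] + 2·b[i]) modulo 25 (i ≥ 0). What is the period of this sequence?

Listing terms: b[0] = 4,  b[1] = 9,  b[2] = 19,  b[3] = 19,  b[4] = 14,  b[5] = 19,  b[6] = 4,  b[7] = 4,  b[8] = 24,  b[9] = 4,  b[10] = 14,  b[11] = 14,  b[12] = 9,  b[13] = 14,  b[14] = 24,  b[15] = 24,  b[16] = 19,  b[17] = 24,  b[18] = 9,  b[19] = 9,  b[20] = 4,  b[21] = 9.
The sequence repeats with period 20.

20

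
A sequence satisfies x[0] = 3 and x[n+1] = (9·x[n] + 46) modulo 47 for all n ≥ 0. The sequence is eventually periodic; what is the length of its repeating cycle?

Listing terms: x[0] = 3, x[1] = 26, x[2] = 45, x[3] = 28, x[4] = 16, x[5] = 2, x[6] = 17, x[7] = 11, x[8] = 4, x[9] = 35, x[10] = 32, x[11] = 5, x[12] = 44, x[13] = 19, x[14] = 29, x[15] = 25, x[16] = 36, x[17] = 41, x[18] = 39, x[19] = 21, x[20] = 0, x[21] = 46, x[22] = 37, x[23] = 3.
Since x[23] = x[0] = 3, the sequence is periodic with period 23.

23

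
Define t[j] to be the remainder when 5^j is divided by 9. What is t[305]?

We have t[0] = 1,  t[1] = 5,  t[2] = 7,  t[3] = 8,  t[4] = 4,  t[5] = 2,  t[6] = 1.
The sequence repeats with period 6.
(305 - 0) mod 6 = 5, so t[305] = t[5] = 2.

2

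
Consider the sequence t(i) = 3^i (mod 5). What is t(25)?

We have t(1) = 3, t(2) = 4, t(3) = 2, t(4) = 1, t(5) = 3.
Since t(5) = t(1) = 3, the sequence is periodic with period 4.
So t(25) = t(1 + ((25-1) mod 4)) = t(1) = 3.

3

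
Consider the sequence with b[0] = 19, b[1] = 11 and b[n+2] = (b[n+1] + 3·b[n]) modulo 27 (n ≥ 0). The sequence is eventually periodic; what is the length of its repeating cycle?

Listing terms: b[0] = 19, b[1] = 11, b[2] = 14, b[3] = 20, b[4] = 8, b[5] = 14, b[6] = 11, b[7] = 26, b[8] = 5, b[9] = 2, b[10] = 17, b[11] = 23, b[12] = 20, b[13] = 8.
Since (b[12], b[13]) = (b[3], b[4]) = (20, 8) (two consecutive terms determine the rest), the sequence is eventually periodic: after a pre-period of length 3 it cycles with period 9.

9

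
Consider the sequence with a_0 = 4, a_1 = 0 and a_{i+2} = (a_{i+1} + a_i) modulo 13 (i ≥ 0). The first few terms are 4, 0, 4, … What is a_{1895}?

Computing terms: a_0 = 4, a_1 = 0, a_2 = 4, a_3 = 4, a_4 = 8, a_5 = 12, a_6 = 7, a_7 = 6, a_8 = 0, a_9 = 6, a_{10} = 6, a_{11} = 12, a_{12} = 5, a_{13} = 4, a_{14} = 9, a_{15} = 0, a_{16} = 9, a_{17} = 9, a_{18} = 5, a_{19} = 1, a_{20} = 6, a_{21} = 7, a_{22} = 0, a_{23} = 7, a_{24} = 7, a_{25} = 1, a_{26} = 8, a_{27} = 9, a_{28} = 4, a_{29} = 0.
The sequence repeats with period 28.
So a_{1895} = a_{0 + ((1895-0) mod 28)} = a_{19} = 1.

1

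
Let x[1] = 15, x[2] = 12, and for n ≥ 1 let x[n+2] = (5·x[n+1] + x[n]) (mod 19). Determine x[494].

Listing terms: x[1] = 15; x[2] = 12; x[3] = 18; x[4] = 7; x[5] = 15; x[6] = 6; x[7] = 7; x[8] = 3; x[9] = 3; x[10] = 18; x[11] = 17; x[12] = 8; x[13] = 0; x[14] = 8; x[15] = 2; x[16] = 18; x[17] = 16; x[18] = 3; x[19] = 12; x[20] = 6; x[21] = 4; x[22] = 7; x[23] = 1; x[24] = 12; x[25] = 4; x[26] = 13; x[27] = 12; x[28] = 16; x[29] = 16; x[30] = 1; x[31] = 2; x[32] = 11; x[33] = 0; x[34] = 11; x[35] = 17; x[36] = 1; x[37] = 3; x[38] = 16; x[39] = 7; x[40] = 13; x[41] = 15; x[42] = 12.
Since (x[41], x[42]) = (x[1], x[2]) = (15, 12) (two consecutive terms determine the rest), the sequence is periodic with period 40.
So x[494] = x[1 + ((494-1) mod 40)] = x[14] = 8.

8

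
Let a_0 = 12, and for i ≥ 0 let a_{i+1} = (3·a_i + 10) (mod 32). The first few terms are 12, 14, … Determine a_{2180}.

28

Computing terms: a_0 = 12, a_1 = 14, a_2 = 20, a_3 = 6, a_4 = 28, a_5 = 30, a_6 = 4, a_7 = 22, a_8 = 12.
Since a_8 = a_0 = 12, the sequence is periodic with period 8.
So a_{2180} = a_{0 + ((2180-0) mod 8)} = a_4 = 28.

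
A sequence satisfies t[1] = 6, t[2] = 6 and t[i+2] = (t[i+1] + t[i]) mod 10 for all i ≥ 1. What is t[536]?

Computing terms: t[1] = 6; t[2] = 6; t[3] = 2; t[4] = 8; t[5] = 0; t[6] = 8; t[7] = 8; t[8] = 6; t[9] = 4; t[10] = 0; t[11] = 4; t[12] = 4; t[13] = 8; t[14] = 2; t[15] = 0; t[16] = 2; t[17] = 2; t[18] = 4; t[19] = 6; t[20] = 0; t[21] = 6; t[22] = 6.
The sequence repeats with period 20.
So t[536] = t[1 + ((536-1) mod 20)] = t[16] = 2.

2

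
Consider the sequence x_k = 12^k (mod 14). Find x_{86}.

We have x_1 = 12,  x_2 = 4,  x_3 = 6,  x_4 = 2,  x_5 = 10,  x_6 = 8,  x_7 = 12.
Since x_7 = x_1 = 12, the sequence is periodic with period 6.
(86 - 1) mod 6 = 1, so x_{86} = x_2 = 4.

4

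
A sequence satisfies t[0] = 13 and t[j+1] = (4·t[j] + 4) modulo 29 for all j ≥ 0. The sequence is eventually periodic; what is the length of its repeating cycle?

t[0] = 13, t[1] = 27, t[2] = 25, t[3] = 17, t[4] = 14, t[5] = 2, t[6] = 12, t[7] = 23, t[8] = 9, t[9] = 11, t[10] = 19, t[11] = 22, t[12] = 5, t[13] = 24, t[14] = 13.
The sequence repeats with period 14.

14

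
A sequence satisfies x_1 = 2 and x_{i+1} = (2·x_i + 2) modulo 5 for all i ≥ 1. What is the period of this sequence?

4

We have x_1 = 2, x_2 = 1, x_3 = 4, x_4 = 0, x_5 = 2.
Since x_5 = x_1 = 2, the sequence is periodic with period 4.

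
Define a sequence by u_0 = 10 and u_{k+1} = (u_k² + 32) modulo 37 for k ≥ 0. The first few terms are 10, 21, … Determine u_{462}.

33

Listing terms: u_0 = 10; u_1 = 21; u_2 = 29; u_3 = 22; u_4 = 35; u_5 = 36; u_6 = 33; u_7 = 11; u_8 = 5; u_9 = 20; u_{10} = 25; u_{11} = 28; u_{12} = 2; u_{13} = 36.
Since u_{13} = u_5 = 36, the sequence is eventually periodic: after a pre-period of length 5 it cycles with period 8.
For k ≥ 5, u_k depends only on (k - 5) mod 8. (462 - 5) mod 8 = 1, so u_{462} = u_6 = 33.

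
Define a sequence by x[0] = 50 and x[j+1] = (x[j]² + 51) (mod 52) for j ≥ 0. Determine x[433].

Computing terms: x[0] = 50, x[1] = 3, x[2] = 8, x[3] = 11, x[4] = 16, x[5] = 47, x[6] = 24, x[7] = 3.
Since x[7] = x[1] = 3, the sequence is eventually periodic: after a pre-period of length 1 it cycles with period 6.
For j ≥ 1, x[j] depends only on (j - 1) mod 6. (433 - 1) mod 6 = 0, so x[433] = x[1] = 3.

3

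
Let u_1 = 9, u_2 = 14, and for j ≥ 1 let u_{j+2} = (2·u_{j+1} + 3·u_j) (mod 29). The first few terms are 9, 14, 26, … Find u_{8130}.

Computing terms: u_1 = 9,  u_2 = 14,  u_3 = 26,  u_4 = 7,  u_5 = 5,  u_6 = 2,  u_7 = 19,  u_8 = 15,  u_9 = 0,  u_{10} = 16,  u_{11} = 3,  u_{12} = 25,  u_{13} = 1,  u_{14} = 19,  u_{15} = 12,  u_{16} = 23,  u_{17} = 24,  u_{18} = 1,  u_{19} = 16,  u_{20} = 6,  u_{21} = 2,  u_{22} = 22,  u_{23} = 21,  u_{24} = 21,  u_{25} = 18,  u_{26} = 12,  u_{27} = 20,  u_{28} = 18,  u_{29} = 9,  u_{30} = 14.
Since (u_{29}, u_{30}) = (u_1, u_2) = (9, 14) (two consecutive terms determine the rest), the sequence is periodic with period 28.
(8130 - 1) mod 28 = 9, so u_{8130} = u_{10} = 16.

16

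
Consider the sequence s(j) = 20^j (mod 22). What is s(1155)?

12

Computing terms: s(1) = 20; s(2) = 4; s(3) = 14; s(4) = 16; s(5) = 12; s(6) = 20.
Since s(6) = s(1) = 20, the sequence is periodic with period 5.
(1155 - 1) mod 5 = 4, so s(1155) = s(5) = 12.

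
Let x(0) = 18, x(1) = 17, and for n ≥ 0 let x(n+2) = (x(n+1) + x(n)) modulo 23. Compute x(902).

We have x(0) = 18; x(1) = 17; x(2) = 12; x(3) = 6; x(4) = 18; x(5) = 1; x(6) = 19; x(7) = 20; x(8) = 16; x(9) = 13; x(10) = 6; x(11) = 19; x(12) = 2; x(13) = 21; x(14) = 0; x(15) = 21; x(16) = 21; x(17) = 19; x(18) = 17; x(19) = 13; x(20) = 7; x(21) = 20; x(22) = 4; x(23) = 1; x(24) = 5; x(25) = 6; x(26) = 11; x(27) = 17; x(28) = 5; x(29) = 22; x(30) = 4; x(31) = 3; x(32) = 7; x(33) = 10; x(34) = 17; x(35) = 4; x(36) = 21; x(37) = 2; x(38) = 0; x(39) = 2; x(40) = 2; x(41) = 4; x(42) = 6; x(43) = 10; x(44) = 16; x(45) = 3; x(46) = 19; x(47) = 22; x(48) = 18; x(49) = 17.
The sequence repeats with period 48.
So x(902) = x(0 + ((902-0) mod 48)) = x(38) = 0.

0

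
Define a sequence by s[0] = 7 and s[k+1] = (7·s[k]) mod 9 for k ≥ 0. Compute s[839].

We have s[0] = 7,  s[1] = 4,  s[2] = 1,  s[3] = 7.
The sequence repeats with period 3.
So s[839] = s[0 + ((839-0) mod 3)] = s[2] = 1.

1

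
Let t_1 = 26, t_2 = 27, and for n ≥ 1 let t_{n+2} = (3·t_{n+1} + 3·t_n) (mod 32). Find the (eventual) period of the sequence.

We have t_1 = 26, t_2 = 27, t_3 = 31, t_4 = 14, t_5 = 7, t_6 = 31, t_7 = 18, t_8 = 19, t_9 = 15, t_{10} = 6, t_{11} = 31, t_{12} = 15, t_{13} = 10, t_{14} = 11, t_{15} = 31, t_{16} = 30, t_{17} = 23, t_{18} = 31, t_{19} = 2, t_{20} = 3, t_{21} = 15, t_{22} = 22, t_{23} = 15, t_{24} = 15, t_{25} = 26, t_{26} = 27.
The sequence repeats with period 24.

24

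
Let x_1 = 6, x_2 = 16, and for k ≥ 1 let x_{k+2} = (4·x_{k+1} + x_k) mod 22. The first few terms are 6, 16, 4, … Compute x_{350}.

14

Computing terms: x_1 = 6; x_2 = 16; x_3 = 4; x_4 = 10; x_5 = 0; x_6 = 10; x_7 = 18; x_8 = 16; x_9 = 16; x_{10} = 14; x_{11} = 6; x_{12} = 16.
Since (x_{11}, x_{12}) = (x_1, x_2) = (6, 16) (two consecutive terms determine the rest), the sequence is periodic with period 10.
So x_{350} = x_{1 + ((350-1) mod 10)} = x_{10} = 14.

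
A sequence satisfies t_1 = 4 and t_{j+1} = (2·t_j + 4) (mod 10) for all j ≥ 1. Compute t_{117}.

Computing terms: t_1 = 4, t_2 = 2, t_3 = 8, t_4 = 0, t_5 = 4.
Since t_5 = t_1 = 4, the sequence is periodic with period 4.
(117 - 1) mod 4 = 0, so t_{117} = t_1 = 4.

4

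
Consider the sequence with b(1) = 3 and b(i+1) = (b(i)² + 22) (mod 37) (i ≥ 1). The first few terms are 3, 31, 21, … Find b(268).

19

Computing terms: b(1) = 3; b(2) = 31; b(3) = 21; b(4) = 19; b(5) = 13; b(6) = 6; b(7) = 21.
Since b(7) = b(3) = 21, the sequence is eventually periodic: after a pre-period of length 2 it cycles with period 4.
For i ≥ 3, b(i) depends only on (i - 3) mod 4. (268 - 3) mod 4 = 1, so b(268) = b(4) = 19.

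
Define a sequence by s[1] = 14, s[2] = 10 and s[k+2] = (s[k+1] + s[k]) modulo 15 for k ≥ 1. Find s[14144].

14

s[1] = 14, s[2] = 10, s[3] = 9, s[4] = 4, s[5] = 13, s[6] = 2, s[7] = 0, s[8] = 2, s[9] = 2, s[10] = 4, s[11] = 6, s[12] = 10, s[13] = 1, s[14] = 11, s[15] = 12, s[16] = 8, s[17] = 5, s[18] = 13, s[19] = 3, s[20] = 1, s[21] = 4, s[22] = 5, s[23] = 9, s[24] = 14, s[25] = 8, s[26] = 7, s[27] = 0, s[28] = 7, s[29] = 7, s[30] = 14, s[31] = 6, s[32] = 5, s[33] = 11, s[34] = 1, s[35] = 12, s[36] = 13, s[37] = 10, s[38] = 8, s[39] = 3, s[40] = 11, s[41] = 14, s[42] = 10.
Since (s[41], s[42]) = (s[1], s[2]) = (14, 10) (two consecutive terms determine the rest), the sequence is periodic with period 40.
(14144 - 1) mod 40 = 23, so s[14144] = s[24] = 14.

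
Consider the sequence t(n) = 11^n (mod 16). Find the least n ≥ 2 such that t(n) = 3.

Computing terms: t(1) = 11, t(2) = 9, t(3) = 3, t(4) = 1, t(5) = 11.
Since t(5) = t(1) = 11, the sequence is periodic with period 4.
The value 3 first appears (with n ≥ 2) at t(3).

3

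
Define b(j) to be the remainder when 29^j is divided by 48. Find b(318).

25

Computing terms: b(1) = 29,  b(2) = 25,  b(3) = 5,  b(4) = 1,  b(5) = 29.
The sequence repeats with period 4.
So b(318) = b(1 + ((318-1) mod 4)) = b(2) = 25.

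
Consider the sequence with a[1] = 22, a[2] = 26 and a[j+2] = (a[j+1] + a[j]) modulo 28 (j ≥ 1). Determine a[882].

a[1] = 22,  a[2] = 26,  a[3] = 20,  a[4] = 18,  a[5] = 10,  a[6] = 0,  a[7] = 10,  a[8] = 10,  a[9] = 20,  a[10] = 2,  a[11] = 22,  a[12] = 24,  a[13] = 18,  a[14] = 14,  a[15] = 4,  a[16] = 18,  a[17] = 22,  a[18] = 12,  a[19] = 6,  a[20] = 18,  a[21] = 24,  a[22] = 14,  a[23] = 10,  a[24] = 24,  a[25] = 6,  a[26] = 2,  a[27] = 8,  a[28] = 10,  a[29] = 18,  a[30] = 0,  a[31] = 18,  a[32] = 18,  a[33] = 8,  a[34] = 26,  a[35] = 6,  a[36] = 4,  a[37] = 10,  a[38] = 14,  a[39] = 24,  a[40] = 10,  a[41] = 6,  a[42] = 16,  a[43] = 22,  a[44] = 10,  a[45] = 4,  a[46] = 14,  a[47] = 18,  a[48] = 4,  a[49] = 22,  a[50] = 26.
Since (a[49], a[50]) = (a[1], a[2]) = (22, 26) (two consecutive terms determine the rest), the sequence is periodic with period 48.
So a[882] = a[1 + ((882-1) mod 48)] = a[18] = 12.

12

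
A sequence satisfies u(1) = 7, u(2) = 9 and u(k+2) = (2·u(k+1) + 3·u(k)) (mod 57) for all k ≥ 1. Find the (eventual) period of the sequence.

18

u(1) = 7, u(2) = 9, u(3) = 39, u(4) = 48, u(5) = 42, u(6) = 0, u(7) = 12, u(8) = 24, u(9) = 27, u(10) = 12, u(11) = 48, u(12) = 18, u(13) = 9, u(14) = 15, u(15) = 0, u(16) = 45, u(17) = 33, u(18) = 30, u(19) = 45, u(20) = 9, u(21) = 39.
Since (u(20), u(21)) = (u(2), u(3)) = (9, 39) (two consecutive terms determine the rest), the sequence is eventually periodic: after a pre-period of length 1 it cycles with period 18.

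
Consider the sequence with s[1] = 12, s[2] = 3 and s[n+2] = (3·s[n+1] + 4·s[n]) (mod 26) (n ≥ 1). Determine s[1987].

s[1] = 12, s[2] = 3, s[3] = 5, s[4] = 1, s[5] = 23, s[6] = 21, s[7] = 25, s[8] = 3, s[9] = 5.
Since (s[8], s[9]) = (s[2], s[3]) = (3, 5) (two consecutive terms determine the rest), the sequence is eventually periodic: after a pre-period of length 1 it cycles with period 6.
For n ≥ 2, s[n] depends only on (n - 2) mod 6. (1987 - 2) mod 6 = 5, so s[1987] = s[7] = 25.

25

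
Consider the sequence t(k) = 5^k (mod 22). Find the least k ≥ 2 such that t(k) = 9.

4

We have t(1) = 5, t(2) = 3, t(3) = 15, t(4) = 9, t(5) = 1, t(6) = 5.
The sequence repeats with period 5.
The value 9 first appears (with k ≥ 2) at t(4).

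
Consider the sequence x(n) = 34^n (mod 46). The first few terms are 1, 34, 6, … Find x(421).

x(0) = 1; x(1) = 34; x(2) = 6; x(3) = 20; x(4) = 36; x(5) = 28; x(6) = 32; x(7) = 30; x(8) = 8; x(9) = 42; x(10) = 2; x(11) = 22; x(12) = 12; x(13) = 40; x(14) = 26; x(15) = 10; x(16) = 18; x(17) = 14; x(18) = 16; x(19) = 38; x(20) = 4; x(21) = 44; x(22) = 24; x(23) = 34.
Since x(23) = x(1) = 34, the sequence is eventually periodic: after a pre-period of length 1 it cycles with period 22.
For n ≥ 1, x(n) depends only on (n - 1) mod 22. (421 - 1) mod 22 = 2, so x(421) = x(3) = 20.

20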